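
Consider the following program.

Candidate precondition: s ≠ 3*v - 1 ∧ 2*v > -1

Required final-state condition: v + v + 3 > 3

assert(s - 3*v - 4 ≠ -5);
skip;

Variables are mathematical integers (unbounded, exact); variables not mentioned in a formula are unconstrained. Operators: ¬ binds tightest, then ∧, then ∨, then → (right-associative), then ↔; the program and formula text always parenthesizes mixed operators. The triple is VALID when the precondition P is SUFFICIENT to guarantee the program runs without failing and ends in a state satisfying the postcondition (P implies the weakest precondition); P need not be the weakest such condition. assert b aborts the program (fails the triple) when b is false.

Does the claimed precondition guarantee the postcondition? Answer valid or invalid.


Working backward. After the program, the postcondition v + v + 3 > 3 must hold; in canonical form it is 2*v > 0.
Before skip: 2*v > 0
Before assert s - 3*v - 4 ≠ -5: s ≠ 3*v - 1 ∧ 2*v > 0
The weakest precondition is s ≠ 3*v - 1 ∧ 2*v > 0.
Check whether s ≠ 3*v - 1 ∧ 2*v > -1 implies it.
Countermodel: at the initial state s = 0, v = 0, the precondition holds but the weakest precondition fails.
Answer: invalid


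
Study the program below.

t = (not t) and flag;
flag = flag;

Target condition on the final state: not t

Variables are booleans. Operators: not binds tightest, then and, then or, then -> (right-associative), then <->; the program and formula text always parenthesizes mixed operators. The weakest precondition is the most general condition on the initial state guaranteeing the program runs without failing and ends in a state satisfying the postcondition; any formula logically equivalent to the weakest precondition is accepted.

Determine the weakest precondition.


Working backward. After the program, not t must hold.
Before flag := flag: not t
Before t := (not t) and flag: not ((not t) and flag)
Answer: WP = not ((not t) and flag)


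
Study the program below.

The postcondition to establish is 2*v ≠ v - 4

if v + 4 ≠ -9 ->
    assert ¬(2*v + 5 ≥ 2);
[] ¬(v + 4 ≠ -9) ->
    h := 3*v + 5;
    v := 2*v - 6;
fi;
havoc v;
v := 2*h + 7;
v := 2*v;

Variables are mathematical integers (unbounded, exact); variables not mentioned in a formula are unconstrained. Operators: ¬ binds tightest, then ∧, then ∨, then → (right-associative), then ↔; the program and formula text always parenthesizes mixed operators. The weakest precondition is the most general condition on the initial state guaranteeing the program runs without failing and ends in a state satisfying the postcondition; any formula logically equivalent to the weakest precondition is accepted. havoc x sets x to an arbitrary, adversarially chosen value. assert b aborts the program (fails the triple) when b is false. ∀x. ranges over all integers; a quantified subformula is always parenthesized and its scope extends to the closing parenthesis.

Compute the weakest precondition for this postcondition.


Working backward. After the program, the postcondition 2*v ≠ v - 4 must hold; in canonical form it is v ≠ -4.
Before v := 2*v: 2*v ≠ -4
Before v := 2*h + 7: 4*h ≠ -18
Before havoc v: 4*h ≠ -18
Then branch requires (¬(2*v ≥ -3)) ∧ 4*h ≠ -18; else branch requires 12*v ≠ -38.
Before the if: (v ≠ -13 → ((¬(2*v ≥ -3)) ∧ 4*h ≠ -18)) ∧ ((¬(v ≠ -13)) → 12*v ≠ -38)
Answer: WP = (v ≠ -13 → ((¬(2*v ≥ -3)) ∧ 4*h ≠ -18)) ∧ ((¬(v ≠ -13)) → 12*v ≠ -38)


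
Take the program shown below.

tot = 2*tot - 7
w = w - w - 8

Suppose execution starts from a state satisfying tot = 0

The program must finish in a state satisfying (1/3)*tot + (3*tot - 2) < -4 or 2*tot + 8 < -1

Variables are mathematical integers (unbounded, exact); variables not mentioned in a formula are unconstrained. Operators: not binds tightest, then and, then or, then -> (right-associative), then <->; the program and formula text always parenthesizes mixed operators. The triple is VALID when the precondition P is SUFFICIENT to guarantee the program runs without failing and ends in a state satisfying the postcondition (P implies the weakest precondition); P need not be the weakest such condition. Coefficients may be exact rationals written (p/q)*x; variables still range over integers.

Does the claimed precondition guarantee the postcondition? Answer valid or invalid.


Working backward. After the program, the postcondition (1/3)*tot + (3*tot - 2) < -4 or 2*tot + 8 < -1 must hold; in canonical form it is (10/3)*tot < -2 or 2*tot < -9.
Before w := w - w - 8: (10/3)*tot < -2 or 2*tot < -9
Before tot := 2*tot - 7: (20/3)*tot < 64/3 or 4*tot < 5
The weakest precondition is (20/3)*tot < 64/3 or 4*tot < 5.
Check whether tot = 0 implies it.
Every state satisfying the precondition satisfies the weakest precondition: the implication holds.
Answer: valid


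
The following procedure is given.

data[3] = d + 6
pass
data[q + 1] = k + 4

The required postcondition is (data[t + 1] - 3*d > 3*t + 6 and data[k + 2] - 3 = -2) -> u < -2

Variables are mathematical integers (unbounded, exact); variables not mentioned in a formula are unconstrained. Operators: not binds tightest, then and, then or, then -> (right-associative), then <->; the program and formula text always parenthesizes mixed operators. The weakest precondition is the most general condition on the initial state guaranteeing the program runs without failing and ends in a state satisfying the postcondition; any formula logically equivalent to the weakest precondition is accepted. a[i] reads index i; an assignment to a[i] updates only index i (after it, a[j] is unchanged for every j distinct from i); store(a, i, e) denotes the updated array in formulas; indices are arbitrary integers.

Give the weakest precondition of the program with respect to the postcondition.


Working backward. After the program, the postcondition (data[t + 1] - 3*d > 3*t + 6 and data[k + 2] - 3 = -2) -> u < -2 must hold; in canonical form it is (data[t + 1] > 3*d + 3*t + 6 and data[k + 2] = 1) -> u < -2.
Before data[q + 1] := k + 4: (store(data, q + 1, k + 4)[t + 1] > 3*d + 3*t + 6 and store(data, q + 1, k + 4)[k + 2] = 1) -> u < -2
Before skip: (store(data, q + 1, k + 4)[t + 1] > 3*d + 3*t + 6 and store(data, q + 1, k + 4)[k + 2] = 1) -> u < -2
Before data[3] := d + 6: (store(store(data, 3, d + 6), q + 1, k + 4)[t + 1] > 3*d + 3*t + 6 and store(store(data, 3, d + 6), q + 1, k + 4)[k + 2] = 1) -> u < -2
Answer: WP = (store(store(data, 3, d + 6), q + 1, k + 4)[t + 1] > 3*d + 3*t + 6 and store(store(data, 3, d + 6), q + 1, k + 4)[k + 2] = 1) -> u < -2


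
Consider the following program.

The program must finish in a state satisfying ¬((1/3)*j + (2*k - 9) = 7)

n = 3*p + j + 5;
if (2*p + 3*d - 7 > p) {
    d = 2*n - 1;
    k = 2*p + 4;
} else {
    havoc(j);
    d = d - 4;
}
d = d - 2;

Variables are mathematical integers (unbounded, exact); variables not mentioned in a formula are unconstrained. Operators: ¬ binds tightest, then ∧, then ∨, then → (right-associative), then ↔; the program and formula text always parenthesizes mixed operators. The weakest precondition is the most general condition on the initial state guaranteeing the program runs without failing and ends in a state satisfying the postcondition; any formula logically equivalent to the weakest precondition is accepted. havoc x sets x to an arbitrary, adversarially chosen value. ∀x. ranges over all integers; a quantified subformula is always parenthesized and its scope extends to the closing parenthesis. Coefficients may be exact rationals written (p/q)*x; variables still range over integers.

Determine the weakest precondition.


Working backward. After the program, the postcondition ¬((1/3)*j + (2*k - 9) = 7) must hold; in canonical form it is ¬((1/3)*j + 2*k = 16).
Before d := d - 2: ¬((1/3)*j + 2*k = 16)
Then branch requires ¬((1/3)*j + 4*p = 8); else branch requires ∀j_1. (¬((1/3)*j_1 + 2*k = 16)).
Before the if: (3*d + p > 7 → (¬((1/3)*j + 4*p = 8))) ∧ ((¬(3*d + p > 7)) → (∀j_1. (¬((1/3)*j_1 + 2*k = 16))))
Before n := 3*p + j + 5: (3*d + p > 7 → (¬((1/3)*j + 4*p = 8))) ∧ ((¬(3*d + p > 7)) → (∀j_1. (¬((1/3)*j_1 + 2*k = 16))))
Answer: WP = (3*d + p > 7 → (¬((1/3)*j + 4*p = 8))) ∧ ((¬(3*d + p > 7)) → (∀j_1. (¬((1/3)*j_1 + 2*k = 16))))


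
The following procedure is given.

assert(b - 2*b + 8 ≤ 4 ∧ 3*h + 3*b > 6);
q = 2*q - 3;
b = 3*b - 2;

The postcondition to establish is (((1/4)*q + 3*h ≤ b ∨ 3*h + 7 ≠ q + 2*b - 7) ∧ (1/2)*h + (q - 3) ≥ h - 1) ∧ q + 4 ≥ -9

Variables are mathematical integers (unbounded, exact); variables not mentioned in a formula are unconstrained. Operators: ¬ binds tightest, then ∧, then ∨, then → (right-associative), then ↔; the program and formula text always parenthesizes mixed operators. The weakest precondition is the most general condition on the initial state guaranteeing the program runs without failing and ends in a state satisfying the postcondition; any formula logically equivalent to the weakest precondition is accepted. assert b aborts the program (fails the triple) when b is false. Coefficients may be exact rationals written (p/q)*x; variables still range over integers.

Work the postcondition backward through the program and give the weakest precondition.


Working backward. After the program, the postcondition (((1/4)*q + 3*h ≤ b ∨ 3*h + 7 ≠ q + 2*b - 7) ∧ (1/2)*h + (q - 3) ≥ h - 1) ∧ q + 4 ≥ -9 must hold; in canonical form it is (3*h + (1/4)*q ≤ b ∨ 3*h ≠ 2*b + q - 14) ∧ q ≥ (1/2)*h + 2 ∧ q ≥ -13.
Before b := 3*b - 2: (3*h + (1/4)*q ≤ 3*b - 2 ∨ 3*h ≠ 6*b + q - 18) ∧ q ≥ (1/2)*h + 2 ∧ q ≥ -13
Before q := 2*q - 3: (3*h + (1/2)*q ≤ 3*b - 5/4 ∨ 3*h ≠ 6*b + 2*q - 21) ∧ 2*q ≥ (1/2)*h + 5 ∧ 2*q ≥ -10
Before assert b - 2*b + 8 ≤ 4 ∧ 3*h + 3*b > 6: b ≥ 4 ∧ 3*b + 3*h > 6 ∧ (3*h + (1/2)*q ≤ 3*b - 5/4 ∨ 3*h ≠ 6*b + 2*q - 21) ∧ 2*q ≥ (1/2)*h + 5 ∧ 2*q ≥ -10
Answer: WP = b ≥ 4 ∧ 3*b + 3*h > 6 ∧ (3*h + (1/2)*q ≤ 3*b - 5/4 ∨ 3*h ≠ 6*b + 2*q - 21) ∧ 2*q ≥ (1/2)*h + 5 ∧ 2*q ≥ -10


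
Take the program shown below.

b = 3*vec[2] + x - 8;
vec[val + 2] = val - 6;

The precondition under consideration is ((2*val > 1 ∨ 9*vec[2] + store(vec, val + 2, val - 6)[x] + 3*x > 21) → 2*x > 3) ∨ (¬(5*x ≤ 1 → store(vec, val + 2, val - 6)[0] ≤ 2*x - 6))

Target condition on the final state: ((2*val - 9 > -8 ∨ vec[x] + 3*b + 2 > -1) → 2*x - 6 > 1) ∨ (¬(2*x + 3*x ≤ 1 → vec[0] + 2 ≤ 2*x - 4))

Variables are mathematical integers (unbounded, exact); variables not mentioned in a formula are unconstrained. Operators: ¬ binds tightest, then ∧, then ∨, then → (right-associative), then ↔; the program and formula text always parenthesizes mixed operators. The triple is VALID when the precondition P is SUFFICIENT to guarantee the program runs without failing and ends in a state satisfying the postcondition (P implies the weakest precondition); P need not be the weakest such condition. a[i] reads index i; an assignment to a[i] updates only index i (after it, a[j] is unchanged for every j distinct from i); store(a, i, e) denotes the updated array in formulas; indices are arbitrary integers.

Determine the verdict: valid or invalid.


Working backward. After the program, the postcondition ((2*val - 9 > -8 ∨ vec[x] + 3*b + 2 > -1) → 2*x - 6 > 1) ∨ (¬(2*x + 3*x ≤ 1 → vec[0] + 2 ≤ 2*x - 4)) must hold; in canonical form it is ((2*val > 1 ∨ vec[x] + 3*b > -3) → 2*x > 7) ∨ (¬(5*x ≤ 1 → vec[0] ≤ 2*x - 6)).
Before vec[val + 2] := val - 6: ((2*val > 1 ∨ store(vec, val + 2, val - 6)[x] + 3*b > -3) → 2*x > 7) ∨ (¬(5*x ≤ 1 → store(vec, val + 2, val - 6)[0] ≤ 2*x - 6))
Before b := 3*vec[2] + x - 8: ((2*val > 1 ∨ 9*vec[2] + store(vec, val + 2, val - 6)[x] + 3*x > 21) → 2*x > 7) ∨ (¬(5*x ≤ 1 → store(vec, val + 2, val - 6)[0] ≤ 2*x - 6))
The weakest precondition is ((2*val > 1 ∨ 9*vec[2] + store(vec, val + 2, val - 6)[x] + 3*x > 21) → 2*x > 7) ∨ (¬(5*x ≤ 1 → store(vec, val + 2, val - 6)[0] ≤ 2*x - 6)).
Check whether ((2*val > 1 ∨ 9*vec[2] + store(vec, val + 2, val - 6)[x] + 3*x > 21) → 2*x > 3) ∨ (¬(5*x ≤ 1 → store(vec, val + 2, val - 6)[0] ≤ 2*x - 6)) implies it.
Countermodel: at the initial state val = 1, vec = {[0] = 4, [2] = 27729, [3] = 4, elsewhere 4}, x = 2, the precondition holds but the weakest precondition fails.
Answer: invalid


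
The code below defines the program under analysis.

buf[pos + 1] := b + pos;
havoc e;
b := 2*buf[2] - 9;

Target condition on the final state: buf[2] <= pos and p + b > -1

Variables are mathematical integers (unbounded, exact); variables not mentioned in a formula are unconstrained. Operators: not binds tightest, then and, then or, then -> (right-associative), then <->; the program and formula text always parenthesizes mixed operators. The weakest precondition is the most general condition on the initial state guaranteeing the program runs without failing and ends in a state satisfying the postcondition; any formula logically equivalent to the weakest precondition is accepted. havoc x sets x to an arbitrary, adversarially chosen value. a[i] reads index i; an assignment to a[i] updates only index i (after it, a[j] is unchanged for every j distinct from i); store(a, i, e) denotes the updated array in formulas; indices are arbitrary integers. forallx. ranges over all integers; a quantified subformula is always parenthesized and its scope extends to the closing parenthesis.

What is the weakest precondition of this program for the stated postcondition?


Working backward. After the program, the postcondition buf[2] <= pos and p + b > -1 must hold; in canonical form it is buf[2] <= pos and b + p > -1.
Before b := 2*buf[2] - 9: buf[2] <= pos and 2*buf[2] + p > 8
Before havoc e: buf[2] <= pos and 2*buf[2] + p > 8
Before buf[pos + 1] := b + pos: store(buf, pos + 1, b + pos)[2] <= pos and 2*store(buf, pos + 1, b + pos)[2] + p > 8
Answer: WP = store(buf, pos + 1, b + pos)[2] <= pos and 2*store(buf, pos + 1, b + pos)[2] + p > 8


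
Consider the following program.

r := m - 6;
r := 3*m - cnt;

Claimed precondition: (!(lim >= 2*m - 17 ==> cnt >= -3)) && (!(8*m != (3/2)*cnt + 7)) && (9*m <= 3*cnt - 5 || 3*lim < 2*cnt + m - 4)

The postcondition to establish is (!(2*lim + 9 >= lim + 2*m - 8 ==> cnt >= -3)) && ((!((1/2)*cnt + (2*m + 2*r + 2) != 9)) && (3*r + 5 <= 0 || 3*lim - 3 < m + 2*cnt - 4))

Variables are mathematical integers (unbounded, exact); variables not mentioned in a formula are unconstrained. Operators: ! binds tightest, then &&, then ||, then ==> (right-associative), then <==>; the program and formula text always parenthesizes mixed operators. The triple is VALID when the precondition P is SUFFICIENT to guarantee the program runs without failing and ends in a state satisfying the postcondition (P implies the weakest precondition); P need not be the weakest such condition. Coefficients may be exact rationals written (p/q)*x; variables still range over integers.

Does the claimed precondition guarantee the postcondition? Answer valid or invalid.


Working backward. After the program, the postcondition (!(2*lim + 9 >= lim + 2*m - 8 ==> cnt >= -3)) && ((!((1/2)*cnt + (2*m + 2*r + 2) != 9)) && (3*r + 5 <= 0 || 3*lim - 3 < m + 2*cnt - 4)) must hold; in canonical form it is (!(lim >= 2*m - 17 ==> cnt >= -3)) && (!((1/2)*cnt + 2*m + 2*r != 7)) && (3*r <= -5 || 3*lim < 2*cnt + m - 1).
Before r := 3*m - cnt: (!(lim >= 2*m - 17 ==> cnt >= -3)) && (!(8*m != (3/2)*cnt + 7)) && (9*m <= 3*cnt - 5 || 3*lim < 2*cnt + m - 1)
Before r := m - 6: (!(lim >= 2*m - 17 ==> cnt >= -3)) && (!(8*m != (3/2)*cnt + 7)) && (9*m <= 3*cnt - 5 || 3*lim < 2*cnt + m - 1)
The weakest precondition is (!(lim >= 2*m - 17 ==> cnt >= -3)) && (!(8*m != (3/2)*cnt + 7)) && (9*m <= 3*cnt - 5 || 3*lim < 2*cnt + m - 1).
Check whether (!(lim >= 2*m - 17 ==> cnt >= -3)) && (!(8*m != (3/2)*cnt + 7)) && (9*m <= 3*cnt - 5 || 3*lim < 2*cnt + m - 4) implies it.
Every state satisfying the precondition satisfies the weakest precondition: the implication holds.
Answer: valid


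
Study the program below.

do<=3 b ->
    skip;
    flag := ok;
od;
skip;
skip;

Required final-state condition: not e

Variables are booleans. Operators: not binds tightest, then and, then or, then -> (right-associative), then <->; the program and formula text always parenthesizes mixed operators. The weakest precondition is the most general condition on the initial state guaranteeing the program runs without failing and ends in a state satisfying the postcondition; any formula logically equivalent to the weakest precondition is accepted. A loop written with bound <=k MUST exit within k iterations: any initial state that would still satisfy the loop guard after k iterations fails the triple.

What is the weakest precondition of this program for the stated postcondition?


Working backward. After the program, not e must hold.
Before skip: not e
Before skip: not e
Before the loop (bound <=3), unroll the exhaustion recursion (WP_0 = exit-now case; WP_j = one more guarded iteration, up to j = 3):
  WP_0: (not b) and (not e)
  WP_1: (b -> ((not b) and (not e))) and ((not b) -> (not e))
  WP_2: (b -> ((b -> ((not b) and (not e))) and ((not b) -> (not e)))) and ((not b) -> (not e))
  WP_3: (b -> ((b -> ((b -> ((not b) and (not e))) and ((not b) -> (not e)))) and ((not b) -> (not e)))) and ((not b) -> (not e))
So before the loop: (b -> ((b -> ((b -> ((not b) and (not e))) and ((not b) -> (not e)))) and ((not b) -> (not e)))) and ((not b) -> (not e))
Answer: WP = (b -> ((b -> ((b -> ((not b) and (not e))) and ((not b) -> (not e)))) and ((not b) -> (not e)))) and ((not b) -> (not e))


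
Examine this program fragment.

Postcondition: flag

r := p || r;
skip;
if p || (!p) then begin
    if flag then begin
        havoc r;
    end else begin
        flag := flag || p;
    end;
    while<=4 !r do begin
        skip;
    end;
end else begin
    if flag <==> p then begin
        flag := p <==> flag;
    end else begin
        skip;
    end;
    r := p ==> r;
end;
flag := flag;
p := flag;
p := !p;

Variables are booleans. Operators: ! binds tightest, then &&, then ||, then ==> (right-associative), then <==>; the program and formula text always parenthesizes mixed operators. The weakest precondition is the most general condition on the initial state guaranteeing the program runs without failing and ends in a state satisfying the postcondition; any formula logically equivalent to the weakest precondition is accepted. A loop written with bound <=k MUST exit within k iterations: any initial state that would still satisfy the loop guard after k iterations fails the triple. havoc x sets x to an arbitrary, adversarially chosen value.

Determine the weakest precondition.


Working backward. After the program, flag must hold.
Before p := !p: flag
Before p := flag: flag
Before flag := flag: flag
Then branch requires (!flag) && ((!flag) ==> (((!r) ==> (((!r) ==> (((!r) ==> (((!r) ==> (r && (flag || p))) && (r ==> (flag || p)))) && (r ==> (flag || p)))) && (r ==> (flag || p)))) && (r ==> (flag || p)))); else branch requires ((flag <==> p) ==> (p <==> flag)) && ((!(flag <==> p)) ==> flag).
Before the if: (!flag) && ((!flag) ==> (((!r) ==> (((!r) ==> (((!r) ==> (((!r) ==> (r && (flag || p))) && (r ==> (flag || p)))) && (r ==> (flag || p)))) && (r ==> (flag || p)))) && (r ==> (flag || p))))
Before skip: (!flag) && ((!flag) ==> (((!r) ==> (((!r) ==> (((!r) ==> (((!r) ==> (r && (flag || p))) && (r ==> (flag || p)))) && (r ==> (flag || p)))) && (r ==> (flag || p)))) && (r ==> (flag || p))))
Before r := p || r: (!flag) && ((!flag) ==> (((!(p || r)) ==> (((!(p || r)) ==> (((!(p || r)) ==> (((!(p || r)) ==> ((p || r) && (flag || p))) && ((p || r) ==> (flag || p)))) && ((p || r) ==> (flag || p)))) && ((p || r) ==> (flag || p)))) && ((p || r) ==> (flag || p))))
Answer: WP = (!flag) && ((!flag) ==> (((!(p || r)) ==> (((!(p || r)) ==> (((!(p || r)) ==> (((!(p || r)) ==> ((p || r) && (flag || p))) && ((p || r) ==> (flag || p)))) && ((p || r) ==> (flag || p)))) && ((p || r) ==> (flag || p)))) && ((p || r) ==> (flag || p))))


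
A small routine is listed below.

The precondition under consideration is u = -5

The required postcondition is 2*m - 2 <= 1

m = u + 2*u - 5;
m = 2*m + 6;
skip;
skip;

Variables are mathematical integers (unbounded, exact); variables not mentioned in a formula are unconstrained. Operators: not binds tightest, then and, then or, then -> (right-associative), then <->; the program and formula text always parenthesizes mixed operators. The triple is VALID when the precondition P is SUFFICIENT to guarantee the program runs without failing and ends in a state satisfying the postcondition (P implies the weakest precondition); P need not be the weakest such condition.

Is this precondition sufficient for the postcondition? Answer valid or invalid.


Working backward. After the program, the postcondition 2*m - 2 <= 1 must hold; in canonical form it is 2*m <= 3.
Before skip: 2*m <= 3
Before skip: 2*m <= 3
Before m := 2*m + 6: 4*m <= -9
Before m := u + 2*u - 5: 12*u <= 11
The weakest precondition is 12*u <= 11.
Check whether u = -5 implies it.
Every state satisfying the precondition satisfies the weakest precondition: the implication holds.
Answer: valid


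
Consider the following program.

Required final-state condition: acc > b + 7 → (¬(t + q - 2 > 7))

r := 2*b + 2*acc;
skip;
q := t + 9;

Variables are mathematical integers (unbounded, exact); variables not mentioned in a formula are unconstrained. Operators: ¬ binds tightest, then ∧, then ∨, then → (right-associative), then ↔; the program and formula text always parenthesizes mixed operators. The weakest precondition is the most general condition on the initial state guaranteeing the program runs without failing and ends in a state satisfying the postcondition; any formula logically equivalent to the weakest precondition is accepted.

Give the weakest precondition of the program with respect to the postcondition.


Working backward. After the program, the postcondition acc > b + 7 → (¬(t + q - 2 > 7)) must hold; in canonical form it is acc > b + 7 → (¬(q + t > 9)).
Before q := t + 9: acc > b + 7 → (¬(2*t > 0))
Before skip: acc > b + 7 → (¬(2*t > 0))
Before r := 2*b + 2*acc: acc > b + 7 → (¬(2*t > 0))
Answer: WP = acc > b + 7 → (¬(2*t > 0))


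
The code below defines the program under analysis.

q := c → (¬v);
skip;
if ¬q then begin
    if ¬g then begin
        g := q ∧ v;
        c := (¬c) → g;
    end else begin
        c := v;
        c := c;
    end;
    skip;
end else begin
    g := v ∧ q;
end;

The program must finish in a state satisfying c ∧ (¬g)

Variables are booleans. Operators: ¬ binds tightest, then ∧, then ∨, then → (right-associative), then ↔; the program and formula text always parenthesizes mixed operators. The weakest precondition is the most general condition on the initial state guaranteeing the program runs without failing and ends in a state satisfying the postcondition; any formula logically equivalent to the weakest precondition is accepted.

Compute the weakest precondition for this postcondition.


Working backward. After the program, c ∧ (¬g) must hold.
Then branch requires ((¬g) → (((¬c) → (q ∧ v)) ∧ (¬(q ∧ v)))) ∧ (g → (v ∧ (¬g))); else branch requires c ∧ (¬(v ∧ q)).
Before the if: ((¬q) → (((¬g) → (((¬c) → (q ∧ v)) ∧ (¬(q ∧ v)))) ∧ (g → (v ∧ (¬g))))) ∧ (q → (c ∧ (¬(v ∧ q))))
Before skip: ((¬q) → (((¬g) → (((¬c) → (q ∧ v)) ∧ (¬(q ∧ v)))) ∧ (g → (v ∧ (¬g))))) ∧ (q → (c ∧ (¬(v ∧ q))))
Before q := c → (¬v): ((¬(c → (¬v))) → (((¬g) → (((¬c) → ((c → (¬v)) ∧ v)) ∧ (¬((c → (¬v)) ∧ v)))) ∧ (g → (v ∧ (¬g))))) ∧ ((c → (¬v)) → (c ∧ (¬(v ∧ (c → (¬v))))))
Answer: WP = ((¬(c → (¬v))) → (((¬g) → (((¬c) → ((c → (¬v)) ∧ v)) ∧ (¬((c → (¬v)) ∧ v)))) ∧ (g → (v ∧ (¬g))))) ∧ ((c → (¬v)) → (c ∧ (¬(v ∧ (c → (¬v))))))


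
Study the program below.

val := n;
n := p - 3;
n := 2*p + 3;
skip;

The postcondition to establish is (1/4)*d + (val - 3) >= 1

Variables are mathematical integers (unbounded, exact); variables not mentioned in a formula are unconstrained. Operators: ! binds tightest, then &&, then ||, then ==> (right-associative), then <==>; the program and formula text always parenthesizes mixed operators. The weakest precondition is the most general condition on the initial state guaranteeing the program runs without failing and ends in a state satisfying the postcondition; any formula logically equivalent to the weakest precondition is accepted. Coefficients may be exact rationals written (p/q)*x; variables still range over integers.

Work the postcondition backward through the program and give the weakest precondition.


Working backward. After the program, the postcondition (1/4)*d + (val - 3) >= 1 must hold; in canonical form it is (1/4)*d + val >= 4.
Before skip: (1/4)*d + val >= 4
Before n := 2*p + 3: (1/4)*d + val >= 4
Before n := p - 3: (1/4)*d + val >= 4
Before val := n: (1/4)*d + n >= 4
Answer: WP = (1/4)*d + n >= 4


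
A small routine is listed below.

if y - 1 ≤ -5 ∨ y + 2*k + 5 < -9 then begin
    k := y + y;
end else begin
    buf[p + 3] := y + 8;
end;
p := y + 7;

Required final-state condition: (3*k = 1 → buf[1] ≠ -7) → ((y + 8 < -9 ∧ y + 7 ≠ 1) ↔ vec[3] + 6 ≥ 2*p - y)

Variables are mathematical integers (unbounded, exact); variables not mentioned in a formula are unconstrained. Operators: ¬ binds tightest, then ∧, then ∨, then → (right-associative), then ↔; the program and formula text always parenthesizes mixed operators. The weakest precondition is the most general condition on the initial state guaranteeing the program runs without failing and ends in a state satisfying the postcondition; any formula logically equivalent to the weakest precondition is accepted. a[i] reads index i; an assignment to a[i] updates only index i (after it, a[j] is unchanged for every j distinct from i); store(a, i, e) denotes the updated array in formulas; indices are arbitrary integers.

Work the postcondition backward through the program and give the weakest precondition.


Working backward. After the program, the postcondition (3*k = 1 → buf[1] ≠ -7) → ((y + 8 < -9 ∧ y + 7 ≠ 1) ↔ vec[3] + 6 ≥ 2*p - y) must hold; in canonical form it is (3*k = 1 → buf[1] ≠ -7) → ((y < -17 ∧ y ≠ -6) ↔ vec[3] + y ≥ 2*p - 6).
Before p := y + 7: (3*k = 1 → buf[1] ≠ -7) → ((y < -17 ∧ y ≠ -6) ↔ vec[3] ≥ y + 8)
Then branch requires (6*y = 1 → buf[1] ≠ -7) → ((y < -17 ∧ y ≠ -6) ↔ vec[3] ≥ y + 8); else branch requires (3*k = 1 → store(buf, p + 3, y + 8)[1] ≠ -7) → ((y < -17 ∧ y ≠ -6) ↔ vec[3] ≥ y + 8).
Before the if: ((y ≤ -4 ∨ 2*k + y < -14) → ((6*y = 1 → buf[1] ≠ -7) → ((y < -17 ∧ y ≠ -6) ↔ vec[3] ≥ y + 8))) ∧ ((¬(y ≤ -4 ∨ 2*k + y < -14)) → ((3*k = 1 → store(buf, p + 3, y + 8)[1] ≠ -7) → ((y < -17 ∧ y ≠ -6) ↔ vec[3] ≥ y + 8)))
Answer: WP = ((y ≤ -4 ∨ 2*k + y < -14) → ((6*y = 1 → buf[1] ≠ -7) → ((y < -17 ∧ y ≠ -6) ↔ vec[3] ≥ y + 8))) ∧ ((¬(y ≤ -4 ∨ 2*k + y < -14)) → ((3*k = 1 → store(buf, p + 3, y + 8)[1] ≠ -7) → ((y < -17 ∧ y ≠ -6) ↔ vec[3] ≥ y + 8)))


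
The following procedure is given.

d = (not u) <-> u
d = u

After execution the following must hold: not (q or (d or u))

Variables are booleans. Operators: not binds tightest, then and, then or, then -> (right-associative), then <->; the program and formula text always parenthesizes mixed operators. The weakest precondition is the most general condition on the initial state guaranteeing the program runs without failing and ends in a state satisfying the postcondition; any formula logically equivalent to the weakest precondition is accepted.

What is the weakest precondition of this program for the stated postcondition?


Working backward. After the program, the postcondition not (q or (d or u)) must hold; in canonical form it is not (q or d or u).
Before d := u: not (q or u)
Before d := (not u) <-> u: not (q or u)
Answer: WP = not (q or u)


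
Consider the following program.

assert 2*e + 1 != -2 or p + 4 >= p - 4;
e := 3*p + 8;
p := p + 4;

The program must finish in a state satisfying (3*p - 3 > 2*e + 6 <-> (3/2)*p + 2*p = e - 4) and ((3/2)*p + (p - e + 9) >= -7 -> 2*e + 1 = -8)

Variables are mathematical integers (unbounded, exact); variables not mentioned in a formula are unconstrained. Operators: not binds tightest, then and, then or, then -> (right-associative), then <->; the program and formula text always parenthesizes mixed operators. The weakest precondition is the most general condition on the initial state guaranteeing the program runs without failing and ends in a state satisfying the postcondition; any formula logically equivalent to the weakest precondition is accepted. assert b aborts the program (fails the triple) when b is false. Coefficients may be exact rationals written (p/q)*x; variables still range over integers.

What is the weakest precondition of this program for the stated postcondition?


Working backward. After the program, the postcondition (3*p - 3 > 2*e + 6 <-> (3/2)*p + 2*p = e - 4) and ((3/2)*p + (p - e + 9) >= -7 -> 2*e + 1 = -8) must hold; in canonical form it is (3*p > 2*e + 9 <-> (7/2)*p = e - 4) and ((5/2)*p >= e - 16 -> 2*e = -9).
Before p := p + 4: (3*p > 2*e - 3 <-> (7/2)*p = e - 18) and ((5/2)*p >= e - 26 -> 2*e = -9)
Before e := 3*p + 8: (3*p < -13 <-> (1/2)*p = -10) and ((1/2)*p <= 18 -> 6*p = -25)
Before assert 2*e + 1 != -2 or p + 4 >= p - 4: (3*p < -13 <-> (1/2)*p = -10) and ((1/2)*p <= 18 -> 6*p = -25)
Answer: WP = (3*p < -13 <-> (1/2)*p = -10) and ((1/2)*p <= 18 -> 6*p = -25)


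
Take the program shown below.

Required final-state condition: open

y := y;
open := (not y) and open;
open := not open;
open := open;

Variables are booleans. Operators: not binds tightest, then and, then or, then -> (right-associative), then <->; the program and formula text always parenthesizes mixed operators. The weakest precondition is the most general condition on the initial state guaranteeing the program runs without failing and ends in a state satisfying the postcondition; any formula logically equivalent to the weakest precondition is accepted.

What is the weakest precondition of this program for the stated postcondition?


Working backward. After the program, open must hold.
Before open := open: open
Before open := not open: not open
Before open := (not y) and open: not ((not y) and open)
Before y := y: not ((not y) and open)
Answer: WP = not ((not y) and open)


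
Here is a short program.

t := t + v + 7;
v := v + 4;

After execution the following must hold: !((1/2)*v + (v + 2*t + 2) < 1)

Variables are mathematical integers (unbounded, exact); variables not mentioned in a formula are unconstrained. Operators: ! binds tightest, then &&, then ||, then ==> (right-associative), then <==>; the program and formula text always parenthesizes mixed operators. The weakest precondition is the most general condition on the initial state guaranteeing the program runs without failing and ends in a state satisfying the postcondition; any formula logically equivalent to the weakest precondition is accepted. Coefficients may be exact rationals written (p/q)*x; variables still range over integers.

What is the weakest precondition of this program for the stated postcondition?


Working backward. After the program, the postcondition !((1/2)*v + (v + 2*t + 2) < 1) must hold; in canonical form it is !(2*t + (3/2)*v < -1).
Before v := v + 4: !(2*t + (3/2)*v < -7)
Before t := t + v + 7: !(2*t + (7/2)*v < -21)
Answer: WP = !(2*t + (7/2)*v < -21)


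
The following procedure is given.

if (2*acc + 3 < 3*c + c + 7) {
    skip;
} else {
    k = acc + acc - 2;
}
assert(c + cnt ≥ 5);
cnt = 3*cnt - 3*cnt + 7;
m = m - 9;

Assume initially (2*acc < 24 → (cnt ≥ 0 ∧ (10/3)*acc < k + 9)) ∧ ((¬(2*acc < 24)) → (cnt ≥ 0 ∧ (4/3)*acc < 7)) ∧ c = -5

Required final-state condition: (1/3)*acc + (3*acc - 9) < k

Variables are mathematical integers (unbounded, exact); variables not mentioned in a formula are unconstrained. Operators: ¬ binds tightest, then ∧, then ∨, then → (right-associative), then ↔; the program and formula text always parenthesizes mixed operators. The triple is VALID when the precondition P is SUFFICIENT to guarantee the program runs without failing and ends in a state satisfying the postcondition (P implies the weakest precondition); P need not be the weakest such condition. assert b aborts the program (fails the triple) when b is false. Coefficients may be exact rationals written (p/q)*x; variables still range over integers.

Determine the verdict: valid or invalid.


Working backward. After the program, the postcondition (1/3)*acc + (3*acc - 9) < k must hold; in canonical form it is (10/3)*acc < k + 9.
Before m := m - 9: (10/3)*acc < k + 9
Before cnt := 3*cnt - 3*cnt + 7: (10/3)*acc < k + 9
Before assert c + cnt ≥ 5: c + cnt ≥ 5 ∧ (10/3)*acc < k + 9
Then branch requires c + cnt ≥ 5 ∧ (10/3)*acc < k + 9; else branch requires c + cnt ≥ 5 ∧ (4/3)*acc < 7.
Before the if: (2*acc < 4*c + 4 → (c + cnt ≥ 5 ∧ (10/3)*acc < k + 9)) ∧ ((¬(2*acc < 4*c + 4)) → (c + cnt ≥ 5 ∧ (4/3)*acc < 7))
The weakest precondition is (2*acc < 4*c + 4 → (c + cnt ≥ 5 ∧ (10/3)*acc < k + 9)) ∧ ((¬(2*acc < 4*c + 4)) → (c + cnt ≥ 5 ∧ (4/3)*acc < 7)).
Check whether (2*acc < 24 → (cnt ≥ 0 ∧ (10/3)*acc < k + 9)) ∧ ((¬(2*acc < 24)) → (cnt ≥ 0 ∧ (4/3)*acc < 7)) ∧ c = -5 implies it.
Countermodel: at the initial state acc = 8, c = -5, cnt = 10, k = 18, the precondition holds but the weakest precondition fails.
Answer: invalid


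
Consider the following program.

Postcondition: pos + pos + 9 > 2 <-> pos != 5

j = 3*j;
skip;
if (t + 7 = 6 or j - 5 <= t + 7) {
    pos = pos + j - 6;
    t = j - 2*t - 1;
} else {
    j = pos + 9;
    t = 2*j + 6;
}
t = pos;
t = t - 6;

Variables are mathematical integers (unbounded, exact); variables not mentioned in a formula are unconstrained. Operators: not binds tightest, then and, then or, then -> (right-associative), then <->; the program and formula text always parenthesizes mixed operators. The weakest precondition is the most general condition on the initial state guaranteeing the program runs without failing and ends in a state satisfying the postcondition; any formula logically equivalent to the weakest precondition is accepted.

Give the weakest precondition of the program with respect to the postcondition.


Working backward. After the program, the postcondition pos + pos + 9 > 2 <-> pos != 5 must hold; in canonical form it is 2*pos > -7 <-> pos != 5.
Before t := t - 6: 2*pos > -7 <-> pos != 5
Before t := pos: 2*pos > -7 <-> pos != 5
Then branch requires 2*j + 2*pos > 5 <-> j + pos != 11; else branch requires 2*pos > -7 <-> pos != 5.
Before the if: ((t = -1 or j <= t + 12) -> (2*j + 2*pos > 5 <-> j + pos != 11)) and ((not (t = -1 or j <= t + 12)) -> (2*pos > -7 <-> pos != 5))
Before skip: ((t = -1 or j <= t + 12) -> (2*j + 2*pos > 5 <-> j + pos != 11)) and ((not (t = -1 or j <= t + 12)) -> (2*pos > -7 <-> pos != 5))
Before j := 3*j: ((t = -1 or 3*j <= t + 12) -> (6*j + 2*pos > 5 <-> 3*j + pos != 11)) and ((not (t = -1 or 3*j <= t + 12)) -> (2*pos > -7 <-> pos != 5))
Answer: WP = ((t = -1 or 3*j <= t + 12) -> (6*j + 2*pos > 5 <-> 3*j + pos != 11)) and ((not (t = -1 or 3*j <= t + 12)) -> (2*pos > -7 <-> pos != 5))


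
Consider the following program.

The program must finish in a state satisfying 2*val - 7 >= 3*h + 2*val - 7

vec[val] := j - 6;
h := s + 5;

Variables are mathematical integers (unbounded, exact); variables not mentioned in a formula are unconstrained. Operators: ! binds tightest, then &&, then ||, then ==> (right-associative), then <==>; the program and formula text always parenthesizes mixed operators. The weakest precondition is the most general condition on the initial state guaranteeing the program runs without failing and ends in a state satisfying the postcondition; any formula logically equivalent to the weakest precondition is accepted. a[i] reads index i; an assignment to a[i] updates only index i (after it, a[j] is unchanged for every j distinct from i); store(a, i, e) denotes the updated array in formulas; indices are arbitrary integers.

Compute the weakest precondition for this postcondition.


Working backward. After the program, the postcondition 2*val - 7 >= 3*h + 2*val - 7 must hold; in canonical form it is 3*h <= 0.
Before h := s + 5: 3*s <= -15
Before vec[val] := j - 6: 3*s <= -15
Answer: WP = 3*s <= -15


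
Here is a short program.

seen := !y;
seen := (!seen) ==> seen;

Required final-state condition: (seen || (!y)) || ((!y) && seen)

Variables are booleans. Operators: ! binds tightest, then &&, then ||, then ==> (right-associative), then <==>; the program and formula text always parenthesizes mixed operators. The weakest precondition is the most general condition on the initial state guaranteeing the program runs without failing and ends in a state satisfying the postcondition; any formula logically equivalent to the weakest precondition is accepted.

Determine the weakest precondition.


Working backward. After the program, the postcondition (seen || (!y)) || ((!y) && seen) must hold; in canonical form it is seen || (!y) || ((!y) && seen).
Before seen := (!seen) ==> seen: ((!seen) ==> seen) || (!y) || ((!y) && ((!seen) ==> seen))
Before seen := !y: (y ==> (!y)) || (!y) || ((!y) && (y ==> (!y)))
Answer: WP = (y ==> (!y)) || (!y) || ((!y) && (y ==> (!y)))


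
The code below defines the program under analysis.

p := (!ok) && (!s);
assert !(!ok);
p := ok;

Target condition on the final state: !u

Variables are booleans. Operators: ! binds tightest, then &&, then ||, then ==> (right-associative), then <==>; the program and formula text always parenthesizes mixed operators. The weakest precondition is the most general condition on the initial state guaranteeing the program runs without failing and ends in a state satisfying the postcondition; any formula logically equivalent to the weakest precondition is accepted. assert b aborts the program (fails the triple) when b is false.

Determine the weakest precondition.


Working backward. After the program, !u must hold.
Before p := ok: !u
Before assert !(!ok): ok && (!u)
Before p := (!ok) && (!s): ok && (!u)
Answer: WP = ok && (!u)


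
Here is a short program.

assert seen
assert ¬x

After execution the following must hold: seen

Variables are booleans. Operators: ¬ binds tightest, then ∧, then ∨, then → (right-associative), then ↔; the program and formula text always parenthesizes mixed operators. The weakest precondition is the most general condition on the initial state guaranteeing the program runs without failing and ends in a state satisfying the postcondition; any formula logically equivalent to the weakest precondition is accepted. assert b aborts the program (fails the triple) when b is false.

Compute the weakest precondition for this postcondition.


Working backward. After the program, seen must hold.
Before assert ¬x: (¬x) ∧ seen
Before assert seen: seen ∧ (¬x)
Answer: WP = seen ∧ (¬x)


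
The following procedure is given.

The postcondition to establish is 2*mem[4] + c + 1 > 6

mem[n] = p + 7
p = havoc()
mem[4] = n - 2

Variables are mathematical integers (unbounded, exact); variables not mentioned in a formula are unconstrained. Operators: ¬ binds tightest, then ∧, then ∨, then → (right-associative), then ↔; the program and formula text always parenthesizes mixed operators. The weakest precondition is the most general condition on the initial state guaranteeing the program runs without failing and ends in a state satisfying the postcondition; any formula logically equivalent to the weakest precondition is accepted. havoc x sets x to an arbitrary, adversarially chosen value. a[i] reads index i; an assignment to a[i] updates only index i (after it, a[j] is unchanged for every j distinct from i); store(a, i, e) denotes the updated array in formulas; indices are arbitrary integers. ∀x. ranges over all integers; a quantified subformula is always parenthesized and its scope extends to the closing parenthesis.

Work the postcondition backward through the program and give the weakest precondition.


Working backward. After the program, the postcondition 2*mem[4] + c + 1 > 6 must hold; in canonical form it is 2*mem[4] + c > 5.
Before mem[4] := n - 2: c + 2*n > 9
Before havoc p: c + 2*n > 9
Before mem[n] := p + 7: c + 2*n > 9
Answer: WP = c + 2*n > 9
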